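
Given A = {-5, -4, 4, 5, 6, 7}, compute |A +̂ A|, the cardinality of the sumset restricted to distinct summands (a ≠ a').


Restricted sumset: A +̂ A = {a + a' : a ∈ A, a' ∈ A, a ≠ a'}.
Equivalently, take A + A and drop any sum 2a that is achievable ONLY as a + a for a ∈ A (i.e. sums representable only with equal summands).
Enumerate pairs (a, a') with a < a' (symmetric, so each unordered pair gives one sum; this covers all a ≠ a'):
  -5 + -4 = -9
  -5 + 4 = -1
  -5 + 5 = 0
  -5 + 6 = 1
  -5 + 7 = 2
  -4 + 4 = 0
  -4 + 5 = 1
  -4 + 6 = 2
  -4 + 7 = 3
  4 + 5 = 9
  4 + 6 = 10
  4 + 7 = 11
  5 + 6 = 11
  5 + 7 = 12
  6 + 7 = 13
Collected distinct sums: {-9, -1, 0, 1, 2, 3, 9, 10, 11, 12, 13}
|A +̂ A| = 11
(Reference bound: |A +̂ A| ≥ 2|A| - 3 for |A| ≥ 2, with |A| = 6 giving ≥ 9.)

|A +̂ A| = 11


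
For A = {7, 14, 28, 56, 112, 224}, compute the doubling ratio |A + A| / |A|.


|A| = 6.
Compute A + A by enumerating all 36 pairs.
A + A = {14, 21, 28, 35, 42, 56, 63, 70, 84, 112, 119, 126, 140, 168, 224, 231, 238, 252, 280, 336, 448}, so |A + A| = 21.
K = |A + A| / |A| = 21/6 = 7/2 ≈ 3.5000.
Reference: AP of size 6 gives K = 11/6 ≈ 1.8333; a fully generic set of size 6 gives K ≈ 3.5000.

|A| = 6, |A + A| = 21, K = 21/6 = 7/2.


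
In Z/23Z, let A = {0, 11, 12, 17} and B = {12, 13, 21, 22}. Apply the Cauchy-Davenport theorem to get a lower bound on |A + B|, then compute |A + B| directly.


Cauchy-Davenport: |A + B| ≥ min(p, |A| + |B| - 1) for A, B nonempty in Z/pZ.
|A| = 4, |B| = 4, p = 23.
CD lower bound = min(23, 4 + 4 - 1) = min(23, 7) = 7.
Compute A + B mod 23 directly:
a = 0: 0+12=12, 0+13=13, 0+21=21, 0+22=22
a = 11: 11+12=0, 11+13=1, 11+21=9, 11+22=10
a = 12: 12+12=1, 12+13=2, 12+21=10, 12+22=11
a = 17: 17+12=6, 17+13=7, 17+21=15, 17+22=16
A + B = {0, 1, 2, 6, 7, 9, 10, 11, 12, 13, 15, 16, 21, 22}, so |A + B| = 14.
Verify: 14 ≥ 7? Yes ✓.

CD lower bound = 7, actual |A + B| = 14.


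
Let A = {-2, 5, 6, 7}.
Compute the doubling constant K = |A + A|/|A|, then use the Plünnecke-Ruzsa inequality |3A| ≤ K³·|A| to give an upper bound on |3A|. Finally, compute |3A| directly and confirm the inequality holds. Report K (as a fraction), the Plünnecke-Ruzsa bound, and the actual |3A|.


|A| = 4.
Step 1: Compute A + A by enumerating all 16 pairs.
A + A = {-4, 3, 4, 5, 10, 11, 12, 13, 14}, so |A + A| = 9.
Step 2: Doubling constant K = |A + A|/|A| = 9/4 = 9/4 ≈ 2.2500.
Step 3: Plünnecke-Ruzsa gives |3A| ≤ K³·|A| = (2.2500)³ · 4 ≈ 45.5625.
Step 4: Compute 3A = A + A + A directly by enumerating all triples (a,b,c) ∈ A³; |3A| = 16.
Step 5: Check 16 ≤ 45.5625? Yes ✓.

K = 9/4, Plünnecke-Ruzsa bound K³|A| ≈ 45.5625, |3A| = 16, inequality holds.


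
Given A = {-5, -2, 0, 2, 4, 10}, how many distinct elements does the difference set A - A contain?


A - A = {a - a' : a, a' ∈ A}; |A| = 6.
Bounds: 2|A|-1 ≤ |A - A| ≤ |A|² - |A| + 1, i.e. 11 ≤ |A - A| ≤ 31.
Note: 0 ∈ A - A always (from a - a). The set is symmetric: if d ∈ A - A then -d ∈ A - A.
Enumerate nonzero differences d = a - a' with a > a' (then include -d):
Positive differences: {2, 3, 4, 5, 6, 7, 8, 9, 10, 12, 15}
Full difference set: {0} ∪ (positive diffs) ∪ (negative diffs).
|A - A| = 1 + 2·11 = 23 (matches direct enumeration: 23).

|A - A| = 23


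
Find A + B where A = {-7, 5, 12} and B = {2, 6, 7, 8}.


A + B = {a + b : a ∈ A, b ∈ B}.
Enumerate all |A|·|B| = 3·4 = 12 pairs (a, b) and collect distinct sums.
a = -7: -7+2=-5, -7+6=-1, -7+7=0, -7+8=1
a = 5: 5+2=7, 5+6=11, 5+7=12, 5+8=13
a = 12: 12+2=14, 12+6=18, 12+7=19, 12+8=20
Collecting distinct sums: A + B = {-5, -1, 0, 1, 7, 11, 12, 13, 14, 18, 19, 20}
|A + B| = 12

A + B = {-5, -1, 0, 1, 7, 11, 12, 13, 14, 18, 19, 20}


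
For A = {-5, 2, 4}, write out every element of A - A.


A - A = {a - a' : a, a' ∈ A}.
Compute a - a' for each ordered pair (a, a'):
a = -5: -5--5=0, -5-2=-7, -5-4=-9
a = 2: 2--5=7, 2-2=0, 2-4=-2
a = 4: 4--5=9, 4-2=2, 4-4=0
Collecting distinct values (and noting 0 appears from a-a):
A - A = {-9, -7, -2, 0, 2, 7, 9}
|A - A| = 7

A - A = {-9, -7, -2, 0, 2, 7, 9}


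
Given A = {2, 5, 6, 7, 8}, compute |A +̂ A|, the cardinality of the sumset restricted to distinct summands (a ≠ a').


Restricted sumset: A +̂ A = {a + a' : a ∈ A, a' ∈ A, a ≠ a'}.
Equivalently, take A + A and drop any sum 2a that is achievable ONLY as a + a for a ∈ A (i.e. sums representable only with equal summands).
Enumerate pairs (a, a') with a < a' (symmetric, so each unordered pair gives one sum; this covers all a ≠ a'):
  2 + 5 = 7
  2 + 6 = 8
  2 + 7 = 9
  2 + 8 = 10
  5 + 6 = 11
  5 + 7 = 12
  5 + 8 = 13
  6 + 7 = 13
  6 + 8 = 14
  7 + 8 = 15
Collected distinct sums: {7, 8, 9, 10, 11, 12, 13, 14, 15}
|A +̂ A| = 9
(Reference bound: |A +̂ A| ≥ 2|A| - 3 for |A| ≥ 2, with |A| = 5 giving ≥ 7.)

|A +̂ A| = 9


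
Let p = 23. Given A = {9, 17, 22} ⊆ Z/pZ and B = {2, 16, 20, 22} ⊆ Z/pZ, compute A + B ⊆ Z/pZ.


Work in Z/23Z: reduce every sum a + b modulo 23.
Enumerate all 12 pairs:
a = 9: 9+2=11, 9+16=2, 9+20=6, 9+22=8
a = 17: 17+2=19, 17+16=10, 17+20=14, 17+22=16
a = 22: 22+2=1, 22+16=15, 22+20=19, 22+22=21
Distinct residues collected: {1, 2, 6, 8, 10, 11, 14, 15, 16, 19, 21}
|A + B| = 11 (out of 23 total residues).

A + B = {1, 2, 6, 8, 10, 11, 14, 15, 16, 19, 21}


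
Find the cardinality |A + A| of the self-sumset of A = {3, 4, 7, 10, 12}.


A + A = {a + a' : a, a' ∈ A}; |A| = 5.
General bounds: 2|A| - 1 ≤ |A + A| ≤ |A|(|A|+1)/2, i.e. 9 ≤ |A + A| ≤ 15.
Lower bound 2|A|-1 is attained iff A is an arithmetic progression.
Enumerate sums a + a' for a ≤ a' (symmetric, so this suffices):
a = 3: 3+3=6, 3+4=7, 3+7=10, 3+10=13, 3+12=15
a = 4: 4+4=8, 4+7=11, 4+10=14, 4+12=16
a = 7: 7+7=14, 7+10=17, 7+12=19
a = 10: 10+10=20, 10+12=22
a = 12: 12+12=24
Distinct sums: {6, 7, 8, 10, 11, 13, 14, 15, 16, 17, 19, 20, 22, 24}
|A + A| = 14

|A + A| = 14


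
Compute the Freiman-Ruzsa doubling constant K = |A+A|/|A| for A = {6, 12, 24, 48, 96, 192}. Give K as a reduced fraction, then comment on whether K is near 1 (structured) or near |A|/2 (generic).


|A| = 6.
Compute A + A by enumerating all 36 pairs.
A + A = {12, 18, 24, 30, 36, 48, 54, 60, 72, 96, 102, 108, 120, 144, 192, 198, 204, 216, 240, 288, 384}, so |A + A| = 21.
K = |A + A| / |A| = 21/6 = 7/2 ≈ 3.5000.
Reference: AP of size 6 gives K = 11/6 ≈ 1.8333; a fully generic set of size 6 gives K ≈ 3.5000.

|A| = 6, |A + A| = 21, K = 21/6 = 7/2.


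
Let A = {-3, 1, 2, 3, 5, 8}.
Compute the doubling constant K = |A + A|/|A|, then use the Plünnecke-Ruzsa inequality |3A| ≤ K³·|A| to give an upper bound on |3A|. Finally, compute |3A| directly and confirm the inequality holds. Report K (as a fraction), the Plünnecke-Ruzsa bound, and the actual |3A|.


|A| = 6.
Step 1: Compute A + A by enumerating all 36 pairs.
A + A = {-6, -2, -1, 0, 2, 3, 4, 5, 6, 7, 8, 9, 10, 11, 13, 16}, so |A + A| = 16.
Step 2: Doubling constant K = |A + A|/|A| = 16/6 = 16/6 ≈ 2.6667.
Step 3: Plünnecke-Ruzsa gives |3A| ≤ K³·|A| = (2.6667)³ · 6 ≈ 113.7778.
Step 4: Compute 3A = A + A + A directly by enumerating all triples (a,b,c) ∈ A³; |3A| = 27.
Step 5: Check 27 ≤ 113.7778? Yes ✓.

K = 16/6, Plünnecke-Ruzsa bound K³|A| ≈ 113.7778, |3A| = 27, inequality holds.


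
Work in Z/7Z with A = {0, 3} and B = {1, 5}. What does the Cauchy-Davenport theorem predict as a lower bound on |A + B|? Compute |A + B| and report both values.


Cauchy-Davenport: |A + B| ≥ min(p, |A| + |B| - 1) for A, B nonempty in Z/pZ.
|A| = 2, |B| = 2, p = 7.
CD lower bound = min(7, 2 + 2 - 1) = min(7, 3) = 3.
Compute A + B mod 7 directly:
a = 0: 0+1=1, 0+5=5
a = 3: 3+1=4, 3+5=1
A + B = {1, 4, 5}, so |A + B| = 3.
Verify: 3 ≥ 3? Yes ✓.

CD lower bound = 3, actual |A + B| = 3.


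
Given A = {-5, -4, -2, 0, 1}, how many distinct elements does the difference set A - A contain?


A - A = {a - a' : a, a' ∈ A}; |A| = 5.
Bounds: 2|A|-1 ≤ |A - A| ≤ |A|² - |A| + 1, i.e. 9 ≤ |A - A| ≤ 21.
Note: 0 ∈ A - A always (from a - a). The set is symmetric: if d ∈ A - A then -d ∈ A - A.
Enumerate nonzero differences d = a - a' with a > a' (then include -d):
Positive differences: {1, 2, 3, 4, 5, 6}
Full difference set: {0} ∪ (positive diffs) ∪ (negative diffs).
|A - A| = 1 + 2·6 = 13 (matches direct enumeration: 13).

|A - A| = 13


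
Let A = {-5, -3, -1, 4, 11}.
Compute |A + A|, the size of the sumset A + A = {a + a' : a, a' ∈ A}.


A + A = {a + a' : a, a' ∈ A}; |A| = 5.
General bounds: 2|A| - 1 ≤ |A + A| ≤ |A|(|A|+1)/2, i.e. 9 ≤ |A + A| ≤ 15.
Lower bound 2|A|-1 is attained iff A is an arithmetic progression.
Enumerate sums a + a' for a ≤ a' (symmetric, so this suffices):
a = -5: -5+-5=-10, -5+-3=-8, -5+-1=-6, -5+4=-1, -5+11=6
a = -3: -3+-3=-6, -3+-1=-4, -3+4=1, -3+11=8
a = -1: -1+-1=-2, -1+4=3, -1+11=10
a = 4: 4+4=8, 4+11=15
a = 11: 11+11=22
Distinct sums: {-10, -8, -6, -4, -2, -1, 1, 3, 6, 8, 10, 15, 22}
|A + A| = 13

|A + A| = 13


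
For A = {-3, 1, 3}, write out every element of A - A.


A - A = {a - a' : a, a' ∈ A}.
Compute a - a' for each ordered pair (a, a'):
a = -3: -3--3=0, -3-1=-4, -3-3=-6
a = 1: 1--3=4, 1-1=0, 1-3=-2
a = 3: 3--3=6, 3-1=2, 3-3=0
Collecting distinct values (and noting 0 appears from a-a):
A - A = {-6, -4, -2, 0, 2, 4, 6}
|A - A| = 7

A - A = {-6, -4, -2, 0, 2, 4, 6}


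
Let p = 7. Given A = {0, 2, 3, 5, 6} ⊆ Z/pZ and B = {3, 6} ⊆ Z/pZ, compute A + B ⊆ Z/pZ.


Work in Z/7Z: reduce every sum a + b modulo 7.
Enumerate all 10 pairs:
a = 0: 0+3=3, 0+6=6
a = 2: 2+3=5, 2+6=1
a = 3: 3+3=6, 3+6=2
a = 5: 5+3=1, 5+6=4
a = 6: 6+3=2, 6+6=5
Distinct residues collected: {1, 2, 3, 4, 5, 6}
|A + B| = 6 (out of 7 total residues).

A + B = {1, 2, 3, 4, 5, 6}


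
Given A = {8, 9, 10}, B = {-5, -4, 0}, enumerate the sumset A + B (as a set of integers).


A + B = {a + b : a ∈ A, b ∈ B}.
Enumerate all |A|·|B| = 3·3 = 9 pairs (a, b) and collect distinct sums.
a = 8: 8+-5=3, 8+-4=4, 8+0=8
a = 9: 9+-5=4, 9+-4=5, 9+0=9
a = 10: 10+-5=5, 10+-4=6, 10+0=10
Collecting distinct sums: A + B = {3, 4, 5, 6, 8, 9, 10}
|A + B| = 7

A + B = {3, 4, 5, 6, 8, 9, 10}


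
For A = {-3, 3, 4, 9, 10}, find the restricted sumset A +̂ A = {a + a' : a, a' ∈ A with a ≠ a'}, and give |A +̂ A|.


Restricted sumset: A +̂ A = {a + a' : a ∈ A, a' ∈ A, a ≠ a'}.
Equivalently, take A + A and drop any sum 2a that is achievable ONLY as a + a for a ∈ A (i.e. sums representable only with equal summands).
Enumerate pairs (a, a') with a < a' (symmetric, so each unordered pair gives one sum; this covers all a ≠ a'):
  -3 + 3 = 0
  -3 + 4 = 1
  -3 + 9 = 6
  -3 + 10 = 7
  3 + 4 = 7
  3 + 9 = 12
  3 + 10 = 13
  4 + 9 = 13
  4 + 10 = 14
  9 + 10 = 19
Collected distinct sums: {0, 1, 6, 7, 12, 13, 14, 19}
|A +̂ A| = 8
(Reference bound: |A +̂ A| ≥ 2|A| - 3 for |A| ≥ 2, with |A| = 5 giving ≥ 7.)

|A +̂ A| = 8


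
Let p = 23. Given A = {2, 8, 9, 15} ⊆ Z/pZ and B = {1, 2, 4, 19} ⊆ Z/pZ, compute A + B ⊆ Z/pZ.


Work in Z/23Z: reduce every sum a + b modulo 23.
Enumerate all 16 pairs:
a = 2: 2+1=3, 2+2=4, 2+4=6, 2+19=21
a = 8: 8+1=9, 8+2=10, 8+4=12, 8+19=4
a = 9: 9+1=10, 9+2=11, 9+4=13, 9+19=5
a = 15: 15+1=16, 15+2=17, 15+4=19, 15+19=11
Distinct residues collected: {3, 4, 5, 6, 9, 10, 11, 12, 13, 16, 17, 19, 21}
|A + B| = 13 (out of 23 total residues).

A + B = {3, 4, 5, 6, 9, 10, 11, 12, 13, 16, 17, 19, 21}


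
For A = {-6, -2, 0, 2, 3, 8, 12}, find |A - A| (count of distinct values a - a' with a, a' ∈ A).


A - A = {a - a' : a, a' ∈ A}; |A| = 7.
Bounds: 2|A|-1 ≤ |A - A| ≤ |A|² - |A| + 1, i.e. 13 ≤ |A - A| ≤ 43.
Note: 0 ∈ A - A always (from a - a). The set is symmetric: if d ∈ A - A then -d ∈ A - A.
Enumerate nonzero differences d = a - a' with a > a' (then include -d):
Positive differences: {1, 2, 3, 4, 5, 6, 8, 9, 10, 12, 14, 18}
Full difference set: {0} ∪ (positive diffs) ∪ (negative diffs).
|A - A| = 1 + 2·12 = 25 (matches direct enumeration: 25).

|A - A| = 25


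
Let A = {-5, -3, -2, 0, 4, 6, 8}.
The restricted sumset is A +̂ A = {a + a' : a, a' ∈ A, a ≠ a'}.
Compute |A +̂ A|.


Restricted sumset: A +̂ A = {a + a' : a ∈ A, a' ∈ A, a ≠ a'}.
Equivalently, take A + A and drop any sum 2a that is achievable ONLY as a + a for a ∈ A (i.e. sums representable only with equal summands).
Enumerate pairs (a, a') with a < a' (symmetric, so each unordered pair gives one sum; this covers all a ≠ a'):
  -5 + -3 = -8
  -5 + -2 = -7
  -5 + 0 = -5
  -5 + 4 = -1
  -5 + 6 = 1
  -5 + 8 = 3
  -3 + -2 = -5
  -3 + 0 = -3
  -3 + 4 = 1
  -3 + 6 = 3
  -3 + 8 = 5
  -2 + 0 = -2
  -2 + 4 = 2
  -2 + 6 = 4
  -2 + 8 = 6
  0 + 4 = 4
  0 + 6 = 6
  0 + 8 = 8
  4 + 6 = 10
  4 + 8 = 12
  6 + 8 = 14
Collected distinct sums: {-8, -7, -5, -3, -2, -1, 1, 2, 3, 4, 5, 6, 8, 10, 12, 14}
|A +̂ A| = 16
(Reference bound: |A +̂ A| ≥ 2|A| - 3 for |A| ≥ 2, with |A| = 7 giving ≥ 11.)

|A +̂ A| = 16


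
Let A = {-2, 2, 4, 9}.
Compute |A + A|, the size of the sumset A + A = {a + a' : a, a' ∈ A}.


A + A = {a + a' : a, a' ∈ A}; |A| = 4.
General bounds: 2|A| - 1 ≤ |A + A| ≤ |A|(|A|+1)/2, i.e. 7 ≤ |A + A| ≤ 10.
Lower bound 2|A|-1 is attained iff A is an arithmetic progression.
Enumerate sums a + a' for a ≤ a' (symmetric, so this suffices):
a = -2: -2+-2=-4, -2+2=0, -2+4=2, -2+9=7
a = 2: 2+2=4, 2+4=6, 2+9=11
a = 4: 4+4=8, 4+9=13
a = 9: 9+9=18
Distinct sums: {-4, 0, 2, 4, 6, 7, 8, 11, 13, 18}
|A + A| = 10

|A + A| = 10


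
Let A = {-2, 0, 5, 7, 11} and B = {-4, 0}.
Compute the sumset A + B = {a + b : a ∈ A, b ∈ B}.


A + B = {a + b : a ∈ A, b ∈ B}.
Enumerate all |A|·|B| = 5·2 = 10 pairs (a, b) and collect distinct sums.
a = -2: -2+-4=-6, -2+0=-2
a = 0: 0+-4=-4, 0+0=0
a = 5: 5+-4=1, 5+0=5
a = 7: 7+-4=3, 7+0=7
a = 11: 11+-4=7, 11+0=11
Collecting distinct sums: A + B = {-6, -4, -2, 0, 1, 3, 5, 7, 11}
|A + B| = 9

A + B = {-6, -4, -2, 0, 1, 3, 5, 7, 11}


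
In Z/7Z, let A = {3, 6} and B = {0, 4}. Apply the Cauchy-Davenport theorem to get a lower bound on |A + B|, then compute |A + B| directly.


Cauchy-Davenport: |A + B| ≥ min(p, |A| + |B| - 1) for A, B nonempty in Z/pZ.
|A| = 2, |B| = 2, p = 7.
CD lower bound = min(7, 2 + 2 - 1) = min(7, 3) = 3.
Compute A + B mod 7 directly:
a = 3: 3+0=3, 3+4=0
a = 6: 6+0=6, 6+4=3
A + B = {0, 3, 6}, so |A + B| = 3.
Verify: 3 ≥ 3? Yes ✓.

CD lower bound = 3, actual |A + B| = 3.


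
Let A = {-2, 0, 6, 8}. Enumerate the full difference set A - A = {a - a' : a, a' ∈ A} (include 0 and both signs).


A - A = {a - a' : a, a' ∈ A}.
Compute a - a' for each ordered pair (a, a'):
a = -2: -2--2=0, -2-0=-2, -2-6=-8, -2-8=-10
a = 0: 0--2=2, 0-0=0, 0-6=-6, 0-8=-8
a = 6: 6--2=8, 6-0=6, 6-6=0, 6-8=-2
a = 8: 8--2=10, 8-0=8, 8-6=2, 8-8=0
Collecting distinct values (and noting 0 appears from a-a):
A - A = {-10, -8, -6, -2, 0, 2, 6, 8, 10}
|A - A| = 9

A - A = {-10, -8, -6, -2, 0, 2, 6, 8, 10}


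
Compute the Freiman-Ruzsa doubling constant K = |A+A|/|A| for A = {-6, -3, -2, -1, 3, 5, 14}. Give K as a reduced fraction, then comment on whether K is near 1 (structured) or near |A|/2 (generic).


|A| = 7.
Compute A + A by enumerating all 49 pairs.
A + A = {-12, -9, -8, -7, -6, -5, -4, -3, -2, -1, 0, 1, 2, 3, 4, 6, 8, 10, 11, 12, 13, 17, 19, 28}, so |A + A| = 24.
K = |A + A| / |A| = 24/7 (already in lowest terms) ≈ 3.4286.
Reference: AP of size 7 gives K = 13/7 ≈ 1.8571; a fully generic set of size 7 gives K ≈ 4.0000.

|A| = 7, |A + A| = 24, K = 24/7.


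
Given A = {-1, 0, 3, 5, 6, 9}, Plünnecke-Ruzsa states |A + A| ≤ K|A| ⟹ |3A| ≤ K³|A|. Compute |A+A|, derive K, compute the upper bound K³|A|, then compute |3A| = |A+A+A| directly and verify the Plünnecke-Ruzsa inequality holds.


|A| = 6.
Step 1: Compute A + A by enumerating all 36 pairs.
A + A = {-2, -1, 0, 2, 3, 4, 5, 6, 8, 9, 10, 11, 12, 14, 15, 18}, so |A + A| = 16.
Step 2: Doubling constant K = |A + A|/|A| = 16/6 = 16/6 ≈ 2.6667.
Step 3: Plünnecke-Ruzsa gives |3A| ≤ K³·|A| = (2.6667)³ · 6 ≈ 113.7778.
Step 4: Compute 3A = A + A + A directly by enumerating all triples (a,b,c) ∈ A³; |3A| = 28.
Step 5: Check 28 ≤ 113.7778? Yes ✓.

K = 16/6, Plünnecke-Ruzsa bound K³|A| ≈ 113.7778, |3A| = 28, inequality holds.


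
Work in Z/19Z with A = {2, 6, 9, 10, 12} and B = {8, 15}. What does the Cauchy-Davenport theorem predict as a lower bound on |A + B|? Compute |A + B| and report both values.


Cauchy-Davenport: |A + B| ≥ min(p, |A| + |B| - 1) for A, B nonempty in Z/pZ.
|A| = 5, |B| = 2, p = 19.
CD lower bound = min(19, 5 + 2 - 1) = min(19, 6) = 6.
Compute A + B mod 19 directly:
a = 2: 2+8=10, 2+15=17
a = 6: 6+8=14, 6+15=2
a = 9: 9+8=17, 9+15=5
a = 10: 10+8=18, 10+15=6
a = 12: 12+8=1, 12+15=8
A + B = {1, 2, 5, 6, 8, 10, 14, 17, 18}, so |A + B| = 9.
Verify: 9 ≥ 6? Yes ✓.

CD lower bound = 6, actual |A + B| = 9.


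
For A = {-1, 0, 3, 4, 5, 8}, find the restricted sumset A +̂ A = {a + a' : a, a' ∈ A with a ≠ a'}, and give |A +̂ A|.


Restricted sumset: A +̂ A = {a + a' : a ∈ A, a' ∈ A, a ≠ a'}.
Equivalently, take A + A and drop any sum 2a that is achievable ONLY as a + a for a ∈ A (i.e. sums representable only with equal summands).
Enumerate pairs (a, a') with a < a' (symmetric, so each unordered pair gives one sum; this covers all a ≠ a'):
  -1 + 0 = -1
  -1 + 3 = 2
  -1 + 4 = 3
  -1 + 5 = 4
  -1 + 8 = 7
  0 + 3 = 3
  0 + 4 = 4
  0 + 5 = 5
  0 + 8 = 8
  3 + 4 = 7
  3 + 5 = 8
  3 + 8 = 11
  4 + 5 = 9
  4 + 8 = 12
  5 + 8 = 13
Collected distinct sums: {-1, 2, 3, 4, 5, 7, 8, 9, 11, 12, 13}
|A +̂ A| = 11
(Reference bound: |A +̂ A| ≥ 2|A| - 3 for |A| ≥ 2, with |A| = 6 giving ≥ 9.)

|A +̂ A| = 11


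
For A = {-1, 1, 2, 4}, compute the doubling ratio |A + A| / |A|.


|A| = 4.
Compute A + A by enumerating all 16 pairs.
A + A = {-2, 0, 1, 2, 3, 4, 5, 6, 8}, so |A + A| = 9.
K = |A + A| / |A| = 9/4 (already in lowest terms) ≈ 2.2500.
Reference: AP of size 4 gives K = 7/4 ≈ 1.7500; a fully generic set of size 4 gives K ≈ 2.5000.

|A| = 4, |A + A| = 9, K = 9/4.


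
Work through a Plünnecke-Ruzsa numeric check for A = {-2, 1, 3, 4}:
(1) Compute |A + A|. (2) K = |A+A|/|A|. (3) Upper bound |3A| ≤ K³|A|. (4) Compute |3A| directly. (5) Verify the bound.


|A| = 4.
Step 1: Compute A + A by enumerating all 16 pairs.
A + A = {-4, -1, 1, 2, 4, 5, 6, 7, 8}, so |A + A| = 9.
Step 2: Doubling constant K = |A + A|/|A| = 9/4 = 9/4 ≈ 2.2500.
Step 3: Plünnecke-Ruzsa gives |3A| ≤ K³·|A| = (2.2500)³ · 4 ≈ 45.5625.
Step 4: Compute 3A = A + A + A directly by enumerating all triples (a,b,c) ∈ A³; |3A| = 15.
Step 5: Check 15 ≤ 45.5625? Yes ✓.

K = 9/4, Plünnecke-Ruzsa bound K³|A| ≈ 45.5625, |3A| = 15, inequality holds.


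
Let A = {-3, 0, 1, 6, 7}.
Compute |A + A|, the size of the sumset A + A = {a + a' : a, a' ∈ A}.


A + A = {a + a' : a, a' ∈ A}; |A| = 5.
General bounds: 2|A| - 1 ≤ |A + A| ≤ |A|(|A|+1)/2, i.e. 9 ≤ |A + A| ≤ 15.
Lower bound 2|A|-1 is attained iff A is an arithmetic progression.
Enumerate sums a + a' for a ≤ a' (symmetric, so this suffices):
a = -3: -3+-3=-6, -3+0=-3, -3+1=-2, -3+6=3, -3+7=4
a = 0: 0+0=0, 0+1=1, 0+6=6, 0+7=7
a = 1: 1+1=2, 1+6=7, 1+7=8
a = 6: 6+6=12, 6+7=13
a = 7: 7+7=14
Distinct sums: {-6, -3, -2, 0, 1, 2, 3, 4, 6, 7, 8, 12, 13, 14}
|A + A| = 14

|A + A| = 14


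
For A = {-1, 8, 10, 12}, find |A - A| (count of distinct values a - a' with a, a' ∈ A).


A - A = {a - a' : a, a' ∈ A}; |A| = 4.
Bounds: 2|A|-1 ≤ |A - A| ≤ |A|² - |A| + 1, i.e. 7 ≤ |A - A| ≤ 13.
Note: 0 ∈ A - A always (from a - a). The set is symmetric: if d ∈ A - A then -d ∈ A - A.
Enumerate nonzero differences d = a - a' with a > a' (then include -d):
Positive differences: {2, 4, 9, 11, 13}
Full difference set: {0} ∪ (positive diffs) ∪ (negative diffs).
|A - A| = 1 + 2·5 = 11 (matches direct enumeration: 11).

|A - A| = 11


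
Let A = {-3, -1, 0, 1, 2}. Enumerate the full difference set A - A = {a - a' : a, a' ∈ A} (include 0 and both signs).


A - A = {a - a' : a, a' ∈ A}.
Compute a - a' for each ordered pair (a, a'):
a = -3: -3--3=0, -3--1=-2, -3-0=-3, -3-1=-4, -3-2=-5
a = -1: -1--3=2, -1--1=0, -1-0=-1, -1-1=-2, -1-2=-3
a = 0: 0--3=3, 0--1=1, 0-0=0, 0-1=-1, 0-2=-2
a = 1: 1--3=4, 1--1=2, 1-0=1, 1-1=0, 1-2=-1
a = 2: 2--3=5, 2--1=3, 2-0=2, 2-1=1, 2-2=0
Collecting distinct values (and noting 0 appears from a-a):
A - A = {-5, -4, -3, -2, -1, 0, 1, 2, 3, 4, 5}
|A - A| = 11

A - A = {-5, -4, -3, -2, -1, 0, 1, 2, 3, 4, 5}


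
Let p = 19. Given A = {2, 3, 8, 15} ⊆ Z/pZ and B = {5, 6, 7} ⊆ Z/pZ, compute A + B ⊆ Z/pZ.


Work in Z/19Z: reduce every sum a + b modulo 19.
Enumerate all 12 pairs:
a = 2: 2+5=7, 2+6=8, 2+7=9
a = 3: 3+5=8, 3+6=9, 3+7=10
a = 8: 8+5=13, 8+6=14, 8+7=15
a = 15: 15+5=1, 15+6=2, 15+7=3
Distinct residues collected: {1, 2, 3, 7, 8, 9, 10, 13, 14, 15}
|A + B| = 10 (out of 19 total residues).

A + B = {1, 2, 3, 7, 8, 9, 10, 13, 14, 15}


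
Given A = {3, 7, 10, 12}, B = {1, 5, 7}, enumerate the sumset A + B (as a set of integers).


A + B = {a + b : a ∈ A, b ∈ B}.
Enumerate all |A|·|B| = 4·3 = 12 pairs (a, b) and collect distinct sums.
a = 3: 3+1=4, 3+5=8, 3+7=10
a = 7: 7+1=8, 7+5=12, 7+7=14
a = 10: 10+1=11, 10+5=15, 10+7=17
a = 12: 12+1=13, 12+5=17, 12+7=19
Collecting distinct sums: A + B = {4, 8, 10, 11, 12, 13, 14, 15, 17, 19}
|A + B| = 10

A + B = {4, 8, 10, 11, 12, 13, 14, 15, 17, 19}


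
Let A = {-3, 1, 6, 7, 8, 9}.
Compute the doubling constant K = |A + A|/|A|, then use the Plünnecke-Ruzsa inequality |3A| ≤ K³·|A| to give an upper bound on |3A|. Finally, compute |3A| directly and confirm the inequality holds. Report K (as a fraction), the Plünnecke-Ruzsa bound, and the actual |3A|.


|A| = 6.
Step 1: Compute A + A by enumerating all 36 pairs.
A + A = {-6, -2, 2, 3, 4, 5, 6, 7, 8, 9, 10, 12, 13, 14, 15, 16, 17, 18}, so |A + A| = 18.
Step 2: Doubling constant K = |A + A|/|A| = 18/6 = 18/6 ≈ 3.0000.
Step 3: Plünnecke-Ruzsa gives |3A| ≤ K³·|A| = (3.0000)³ · 6 ≈ 162.0000.
Step 4: Compute 3A = A + A + A directly by enumerating all triples (a,b,c) ∈ A³; |3A| = 31.
Step 5: Check 31 ≤ 162.0000? Yes ✓.

K = 18/6, Plünnecke-Ruzsa bound K³|A| ≈ 162.0000, |3A| = 31, inequality holds.


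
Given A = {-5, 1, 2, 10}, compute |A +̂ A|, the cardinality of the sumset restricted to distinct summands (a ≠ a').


Restricted sumset: A +̂ A = {a + a' : a ∈ A, a' ∈ A, a ≠ a'}.
Equivalently, take A + A and drop any sum 2a that is achievable ONLY as a + a for a ∈ A (i.e. sums representable only with equal summands).
Enumerate pairs (a, a') with a < a' (symmetric, so each unordered pair gives one sum; this covers all a ≠ a'):
  -5 + 1 = -4
  -5 + 2 = -3
  -5 + 10 = 5
  1 + 2 = 3
  1 + 10 = 11
  2 + 10 = 12
Collected distinct sums: {-4, -3, 3, 5, 11, 12}
|A +̂ A| = 6
(Reference bound: |A +̂ A| ≥ 2|A| - 3 for |A| ≥ 2, with |A| = 4 giving ≥ 5.)

|A +̂ A| = 6


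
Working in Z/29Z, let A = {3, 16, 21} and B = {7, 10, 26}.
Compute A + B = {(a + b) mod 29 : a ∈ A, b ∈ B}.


Work in Z/29Z: reduce every sum a + b modulo 29.
Enumerate all 9 pairs:
a = 3: 3+7=10, 3+10=13, 3+26=0
a = 16: 16+7=23, 16+10=26, 16+26=13
a = 21: 21+7=28, 21+10=2, 21+26=18
Distinct residues collected: {0, 2, 10, 13, 18, 23, 26, 28}
|A + B| = 8 (out of 29 total residues).

A + B = {0, 2, 10, 13, 18, 23, 26, 28}


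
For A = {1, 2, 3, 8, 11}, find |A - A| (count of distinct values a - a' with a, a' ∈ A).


A - A = {a - a' : a, a' ∈ A}; |A| = 5.
Bounds: 2|A|-1 ≤ |A - A| ≤ |A|² - |A| + 1, i.e. 9 ≤ |A - A| ≤ 21.
Note: 0 ∈ A - A always (from a - a). The set is symmetric: if d ∈ A - A then -d ∈ A - A.
Enumerate nonzero differences d = a - a' with a > a' (then include -d):
Positive differences: {1, 2, 3, 5, 6, 7, 8, 9, 10}
Full difference set: {0} ∪ (positive diffs) ∪ (negative diffs).
|A - A| = 1 + 2·9 = 19 (matches direct enumeration: 19).

|A - A| = 19


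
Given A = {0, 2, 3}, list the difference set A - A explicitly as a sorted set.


A - A = {a - a' : a, a' ∈ A}.
Compute a - a' for each ordered pair (a, a'):
a = 0: 0-0=0, 0-2=-2, 0-3=-3
a = 2: 2-0=2, 2-2=0, 2-3=-1
a = 3: 3-0=3, 3-2=1, 3-3=0
Collecting distinct values (and noting 0 appears from a-a):
A - A = {-3, -2, -1, 0, 1, 2, 3}
|A - A| = 7

A - A = {-3, -2, -1, 0, 1, 2, 3}


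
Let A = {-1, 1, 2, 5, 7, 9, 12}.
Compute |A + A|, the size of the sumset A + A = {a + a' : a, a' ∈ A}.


A + A = {a + a' : a, a' ∈ A}; |A| = 7.
General bounds: 2|A| - 1 ≤ |A + A| ≤ |A|(|A|+1)/2, i.e. 13 ≤ |A + A| ≤ 28.
Lower bound 2|A|-1 is attained iff A is an arithmetic progression.
Enumerate sums a + a' for a ≤ a' (symmetric, so this suffices):
a = -1: -1+-1=-2, -1+1=0, -1+2=1, -1+5=4, -1+7=6, -1+9=8, -1+12=11
a = 1: 1+1=2, 1+2=3, 1+5=6, 1+7=8, 1+9=10, 1+12=13
a = 2: 2+2=4, 2+5=7, 2+7=9, 2+9=11, 2+12=14
a = 5: 5+5=10, 5+7=12, 5+9=14, 5+12=17
a = 7: 7+7=14, 7+9=16, 7+12=19
a = 9: 9+9=18, 9+12=21
a = 12: 12+12=24
Distinct sums: {-2, 0, 1, 2, 3, 4, 6, 7, 8, 9, 10, 11, 12, 13, 14, 16, 17, 18, 19, 21, 24}
|A + A| = 21

|A + A| = 21


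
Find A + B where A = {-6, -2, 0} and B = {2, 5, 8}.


A + B = {a + b : a ∈ A, b ∈ B}.
Enumerate all |A|·|B| = 3·3 = 9 pairs (a, b) and collect distinct sums.
a = -6: -6+2=-4, -6+5=-1, -6+8=2
a = -2: -2+2=0, -2+5=3, -2+8=6
a = 0: 0+2=2, 0+5=5, 0+8=8
Collecting distinct sums: A + B = {-4, -1, 0, 2, 3, 5, 6, 8}
|A + B| = 8

A + B = {-4, -1, 0, 2, 3, 5, 6, 8}


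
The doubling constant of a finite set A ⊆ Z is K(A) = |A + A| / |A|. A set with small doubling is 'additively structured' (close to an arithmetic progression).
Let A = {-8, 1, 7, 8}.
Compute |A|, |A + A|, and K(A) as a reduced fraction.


|A| = 4.
Compute A + A by enumerating all 16 pairs.
A + A = {-16, -7, -1, 0, 2, 8, 9, 14, 15, 16}, so |A + A| = 10.
K = |A + A| / |A| = 10/4 = 5/2 ≈ 2.5000.
Reference: AP of size 4 gives K = 7/4 ≈ 1.7500; a fully generic set of size 4 gives K ≈ 2.5000.

|A| = 4, |A + A| = 10, K = 10/4 = 5/2.


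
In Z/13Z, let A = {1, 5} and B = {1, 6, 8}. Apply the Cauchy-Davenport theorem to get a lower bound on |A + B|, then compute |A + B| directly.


Cauchy-Davenport: |A + B| ≥ min(p, |A| + |B| - 1) for A, B nonempty in Z/pZ.
|A| = 2, |B| = 3, p = 13.
CD lower bound = min(13, 2 + 3 - 1) = min(13, 4) = 4.
Compute A + B mod 13 directly:
a = 1: 1+1=2, 1+6=7, 1+8=9
a = 5: 5+1=6, 5+6=11, 5+8=0
A + B = {0, 2, 6, 7, 9, 11}, so |A + B| = 6.
Verify: 6 ≥ 4? Yes ✓.

CD lower bound = 4, actual |A + B| = 6.


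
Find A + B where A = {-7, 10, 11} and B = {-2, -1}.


A + B = {a + b : a ∈ A, b ∈ B}.
Enumerate all |A|·|B| = 3·2 = 6 pairs (a, b) and collect distinct sums.
a = -7: -7+-2=-9, -7+-1=-8
a = 10: 10+-2=8, 10+-1=9
a = 11: 11+-2=9, 11+-1=10
Collecting distinct sums: A + B = {-9, -8, 8, 9, 10}
|A + B| = 5

A + B = {-9, -8, 8, 9, 10}


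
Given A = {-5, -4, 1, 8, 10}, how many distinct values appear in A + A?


A + A = {a + a' : a, a' ∈ A}; |A| = 5.
General bounds: 2|A| - 1 ≤ |A + A| ≤ |A|(|A|+1)/2, i.e. 9 ≤ |A + A| ≤ 15.
Lower bound 2|A|-1 is attained iff A is an arithmetic progression.
Enumerate sums a + a' for a ≤ a' (symmetric, so this suffices):
a = -5: -5+-5=-10, -5+-4=-9, -5+1=-4, -5+8=3, -5+10=5
a = -4: -4+-4=-8, -4+1=-3, -4+8=4, -4+10=6
a = 1: 1+1=2, 1+8=9, 1+10=11
a = 8: 8+8=16, 8+10=18
a = 10: 10+10=20
Distinct sums: {-10, -9, -8, -4, -3, 2, 3, 4, 5, 6, 9, 11, 16, 18, 20}
|A + A| = 15

|A + A| = 15


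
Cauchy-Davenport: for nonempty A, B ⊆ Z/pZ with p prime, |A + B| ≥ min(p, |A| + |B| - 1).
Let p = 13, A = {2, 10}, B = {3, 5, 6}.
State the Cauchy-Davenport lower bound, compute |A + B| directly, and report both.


Cauchy-Davenport: |A + B| ≥ min(p, |A| + |B| - 1) for A, B nonempty in Z/pZ.
|A| = 2, |B| = 3, p = 13.
CD lower bound = min(13, 2 + 3 - 1) = min(13, 4) = 4.
Compute A + B mod 13 directly:
a = 2: 2+3=5, 2+5=7, 2+6=8
a = 10: 10+3=0, 10+5=2, 10+6=3
A + B = {0, 2, 3, 5, 7, 8}, so |A + B| = 6.
Verify: 6 ≥ 4? Yes ✓.

CD lower bound = 4, actual |A + B| = 6.


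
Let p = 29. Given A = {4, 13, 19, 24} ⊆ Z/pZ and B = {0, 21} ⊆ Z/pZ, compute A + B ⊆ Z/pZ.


Work in Z/29Z: reduce every sum a + b modulo 29.
Enumerate all 8 pairs:
a = 4: 4+0=4, 4+21=25
a = 13: 13+0=13, 13+21=5
a = 19: 19+0=19, 19+21=11
a = 24: 24+0=24, 24+21=16
Distinct residues collected: {4, 5, 11, 13, 16, 19, 24, 25}
|A + B| = 8 (out of 29 total residues).

A + B = {4, 5, 11, 13, 16, 19, 24, 25}


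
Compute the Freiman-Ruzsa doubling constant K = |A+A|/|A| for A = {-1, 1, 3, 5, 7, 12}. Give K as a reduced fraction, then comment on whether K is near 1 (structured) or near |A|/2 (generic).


|A| = 6.
Compute A + A by enumerating all 36 pairs.
A + A = {-2, 0, 2, 4, 6, 8, 10, 11, 12, 13, 14, 15, 17, 19, 24}, so |A + A| = 15.
K = |A + A| / |A| = 15/6 = 5/2 ≈ 2.5000.
Reference: AP of size 6 gives K = 11/6 ≈ 1.8333; a fully generic set of size 6 gives K ≈ 3.5000.

|A| = 6, |A + A| = 15, K = 15/6 = 5/2.


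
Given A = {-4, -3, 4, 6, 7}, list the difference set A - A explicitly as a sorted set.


A - A = {a - a' : a, a' ∈ A}.
Compute a - a' for each ordered pair (a, a'):
a = -4: -4--4=0, -4--3=-1, -4-4=-8, -4-6=-10, -4-7=-11
a = -3: -3--4=1, -3--3=0, -3-4=-7, -3-6=-9, -3-7=-10
a = 4: 4--4=8, 4--3=7, 4-4=0, 4-6=-2, 4-7=-3
a = 6: 6--4=10, 6--3=9, 6-4=2, 6-6=0, 6-7=-1
a = 7: 7--4=11, 7--3=10, 7-4=3, 7-6=1, 7-7=0
Collecting distinct values (and noting 0 appears from a-a):
A - A = {-11, -10, -9, -8, -7, -3, -2, -1, 0, 1, 2, 3, 7, 8, 9, 10, 11}
|A - A| = 17

A - A = {-11, -10, -9, -8, -7, -3, -2, -1, 0, 1, 2, 3, 7, 8, 9, 10, 11}


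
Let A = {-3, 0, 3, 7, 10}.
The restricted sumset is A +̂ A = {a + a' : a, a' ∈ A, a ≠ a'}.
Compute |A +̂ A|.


Restricted sumset: A +̂ A = {a + a' : a ∈ A, a' ∈ A, a ≠ a'}.
Equivalently, take A + A and drop any sum 2a that is achievable ONLY as a + a for a ∈ A (i.e. sums representable only with equal summands).
Enumerate pairs (a, a') with a < a' (symmetric, so each unordered pair gives one sum; this covers all a ≠ a'):
  -3 + 0 = -3
  -3 + 3 = 0
  -3 + 7 = 4
  -3 + 10 = 7
  0 + 3 = 3
  0 + 7 = 7
  0 + 10 = 10
  3 + 7 = 10
  3 + 10 = 13
  7 + 10 = 17
Collected distinct sums: {-3, 0, 3, 4, 7, 10, 13, 17}
|A +̂ A| = 8
(Reference bound: |A +̂ A| ≥ 2|A| - 3 for |A| ≥ 2, with |A| = 5 giving ≥ 7.)

|A +̂ A| = 8


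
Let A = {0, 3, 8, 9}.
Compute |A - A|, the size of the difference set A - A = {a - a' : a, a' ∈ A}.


A - A = {a - a' : a, a' ∈ A}; |A| = 4.
Bounds: 2|A|-1 ≤ |A - A| ≤ |A|² - |A| + 1, i.e. 7 ≤ |A - A| ≤ 13.
Note: 0 ∈ A - A always (from a - a). The set is symmetric: if d ∈ A - A then -d ∈ A - A.
Enumerate nonzero differences d = a - a' with a > a' (then include -d):
Positive differences: {1, 3, 5, 6, 8, 9}
Full difference set: {0} ∪ (positive diffs) ∪ (negative diffs).
|A - A| = 1 + 2·6 = 13 (matches direct enumeration: 13).

|A - A| = 13


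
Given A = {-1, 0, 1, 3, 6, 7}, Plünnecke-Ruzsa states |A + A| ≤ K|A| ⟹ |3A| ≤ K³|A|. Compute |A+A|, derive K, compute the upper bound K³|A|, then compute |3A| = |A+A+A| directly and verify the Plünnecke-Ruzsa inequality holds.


|A| = 6.
Step 1: Compute A + A by enumerating all 36 pairs.
A + A = {-2, -1, 0, 1, 2, 3, 4, 5, 6, 7, 8, 9, 10, 12, 13, 14}, so |A + A| = 16.
Step 2: Doubling constant K = |A + A|/|A| = 16/6 = 16/6 ≈ 2.6667.
Step 3: Plünnecke-Ruzsa gives |3A| ≤ K³·|A| = (2.6667)³ · 6 ≈ 113.7778.
Step 4: Compute 3A = A + A + A directly by enumerating all triples (a,b,c) ∈ A³; |3A| = 25.
Step 5: Check 25 ≤ 113.7778? Yes ✓.

K = 16/6, Plünnecke-Ruzsa bound K³|A| ≈ 113.7778, |3A| = 25, inequality holds.


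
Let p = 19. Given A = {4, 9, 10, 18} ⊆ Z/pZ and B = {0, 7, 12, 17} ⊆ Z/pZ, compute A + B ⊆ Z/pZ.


Work in Z/19Z: reduce every sum a + b modulo 19.
Enumerate all 16 pairs:
a = 4: 4+0=4, 4+7=11, 4+12=16, 4+17=2
a = 9: 9+0=9, 9+7=16, 9+12=2, 9+17=7
a = 10: 10+0=10, 10+7=17, 10+12=3, 10+17=8
a = 18: 18+0=18, 18+7=6, 18+12=11, 18+17=16
Distinct residues collected: {2, 3, 4, 6, 7, 8, 9, 10, 11, 16, 17, 18}
|A + B| = 12 (out of 19 total residues).

A + B = {2, 3, 4, 6, 7, 8, 9, 10, 11, 16, 17, 18}


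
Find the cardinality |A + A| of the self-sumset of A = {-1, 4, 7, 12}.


A + A = {a + a' : a, a' ∈ A}; |A| = 4.
General bounds: 2|A| - 1 ≤ |A + A| ≤ |A|(|A|+1)/2, i.e. 7 ≤ |A + A| ≤ 10.
Lower bound 2|A|-1 is attained iff A is an arithmetic progression.
Enumerate sums a + a' for a ≤ a' (symmetric, so this suffices):
a = -1: -1+-1=-2, -1+4=3, -1+7=6, -1+12=11
a = 4: 4+4=8, 4+7=11, 4+12=16
a = 7: 7+7=14, 7+12=19
a = 12: 12+12=24
Distinct sums: {-2, 3, 6, 8, 11, 14, 16, 19, 24}
|A + A| = 9

|A + A| = 9


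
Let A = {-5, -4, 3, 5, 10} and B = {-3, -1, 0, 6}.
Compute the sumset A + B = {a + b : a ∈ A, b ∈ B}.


A + B = {a + b : a ∈ A, b ∈ B}.
Enumerate all |A|·|B| = 5·4 = 20 pairs (a, b) and collect distinct sums.
a = -5: -5+-3=-8, -5+-1=-6, -5+0=-5, -5+6=1
a = -4: -4+-3=-7, -4+-1=-5, -4+0=-4, -4+6=2
a = 3: 3+-3=0, 3+-1=2, 3+0=3, 3+6=9
a = 5: 5+-3=2, 5+-1=4, 5+0=5, 5+6=11
a = 10: 10+-3=7, 10+-1=9, 10+0=10, 10+6=16
Collecting distinct sums: A + B = {-8, -7, -6, -5, -4, 0, 1, 2, 3, 4, 5, 7, 9, 10, 11, 16}
|A + B| = 16

A + B = {-8, -7, -6, -5, -4, 0, 1, 2, 3, 4, 5, 7, 9, 10, 11, 16}


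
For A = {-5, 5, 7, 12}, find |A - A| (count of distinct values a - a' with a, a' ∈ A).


A - A = {a - a' : a, a' ∈ A}; |A| = 4.
Bounds: 2|A|-1 ≤ |A - A| ≤ |A|² - |A| + 1, i.e. 7 ≤ |A - A| ≤ 13.
Note: 0 ∈ A - A always (from a - a). The set is symmetric: if d ∈ A - A then -d ∈ A - A.
Enumerate nonzero differences d = a - a' with a > a' (then include -d):
Positive differences: {2, 5, 7, 10, 12, 17}
Full difference set: {0} ∪ (positive diffs) ∪ (negative diffs).
|A - A| = 1 + 2·6 = 13 (matches direct enumeration: 13).

|A - A| = 13


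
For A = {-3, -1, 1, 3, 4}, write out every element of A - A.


A - A = {a - a' : a, a' ∈ A}.
Compute a - a' for each ordered pair (a, a'):
a = -3: -3--3=0, -3--1=-2, -3-1=-4, -3-3=-6, -3-4=-7
a = -1: -1--3=2, -1--1=0, -1-1=-2, -1-3=-4, -1-4=-5
a = 1: 1--3=4, 1--1=2, 1-1=0, 1-3=-2, 1-4=-3
a = 3: 3--3=6, 3--1=4, 3-1=2, 3-3=0, 3-4=-1
a = 4: 4--3=7, 4--1=5, 4-1=3, 4-3=1, 4-4=0
Collecting distinct values (and noting 0 appears from a-a):
A - A = {-7, -6, -5, -4, -3, -2, -1, 0, 1, 2, 3, 4, 5, 6, 7}
|A - A| = 15

A - A = {-7, -6, -5, -4, -3, -2, -1, 0, 1, 2, 3, 4, 5, 6, 7}


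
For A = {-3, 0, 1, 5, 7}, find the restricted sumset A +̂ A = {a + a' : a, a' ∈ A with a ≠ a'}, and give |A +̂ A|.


Restricted sumset: A +̂ A = {a + a' : a ∈ A, a' ∈ A, a ≠ a'}.
Equivalently, take A + A and drop any sum 2a that is achievable ONLY as a + a for a ∈ A (i.e. sums representable only with equal summands).
Enumerate pairs (a, a') with a < a' (symmetric, so each unordered pair gives one sum; this covers all a ≠ a'):
  -3 + 0 = -3
  -3 + 1 = -2
  -3 + 5 = 2
  -3 + 7 = 4
  0 + 1 = 1
  0 + 5 = 5
  0 + 7 = 7
  1 + 5 = 6
  1 + 7 = 8
  5 + 7 = 12
Collected distinct sums: {-3, -2, 1, 2, 4, 5, 6, 7, 8, 12}
|A +̂ A| = 10
(Reference bound: |A +̂ A| ≥ 2|A| - 3 for |A| ≥ 2, with |A| = 5 giving ≥ 7.)

|A +̂ A| = 10


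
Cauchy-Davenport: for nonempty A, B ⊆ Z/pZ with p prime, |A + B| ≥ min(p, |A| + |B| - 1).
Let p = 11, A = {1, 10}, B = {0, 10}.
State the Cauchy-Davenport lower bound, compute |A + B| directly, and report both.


Cauchy-Davenport: |A + B| ≥ min(p, |A| + |B| - 1) for A, B nonempty in Z/pZ.
|A| = 2, |B| = 2, p = 11.
CD lower bound = min(11, 2 + 2 - 1) = min(11, 3) = 3.
Compute A + B mod 11 directly:
a = 1: 1+0=1, 1+10=0
a = 10: 10+0=10, 10+10=9
A + B = {0, 1, 9, 10}, so |A + B| = 4.
Verify: 4 ≥ 3? Yes ✓.

CD lower bound = 3, actual |A + B| = 4.


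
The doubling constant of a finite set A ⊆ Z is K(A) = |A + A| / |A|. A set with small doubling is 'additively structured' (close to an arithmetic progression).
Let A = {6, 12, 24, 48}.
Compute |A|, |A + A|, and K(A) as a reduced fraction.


|A| = 4.
Compute A + A by enumerating all 16 pairs.
A + A = {12, 18, 24, 30, 36, 48, 54, 60, 72, 96}, so |A + A| = 10.
K = |A + A| / |A| = 10/4 = 5/2 ≈ 2.5000.
Reference: AP of size 4 gives K = 7/4 ≈ 1.7500; a fully generic set of size 4 gives K ≈ 2.5000.

|A| = 4, |A + A| = 10, K = 10/4 = 5/2.


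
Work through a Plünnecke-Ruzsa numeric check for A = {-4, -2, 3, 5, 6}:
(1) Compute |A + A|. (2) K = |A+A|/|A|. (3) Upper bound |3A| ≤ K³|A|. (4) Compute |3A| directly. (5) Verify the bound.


|A| = 5.
Step 1: Compute A + A by enumerating all 25 pairs.
A + A = {-8, -6, -4, -1, 1, 2, 3, 4, 6, 8, 9, 10, 11, 12}, so |A + A| = 14.
Step 2: Doubling constant K = |A + A|/|A| = 14/5 = 14/5 ≈ 2.8000.
Step 3: Plünnecke-Ruzsa gives |3A| ≤ K³·|A| = (2.8000)³ · 5 ≈ 109.7600.
Step 4: Compute 3A = A + A + A directly by enumerating all triples (a,b,c) ∈ A³; |3A| = 26.
Step 5: Check 26 ≤ 109.7600? Yes ✓.

K = 14/5, Plünnecke-Ruzsa bound K³|A| ≈ 109.7600, |3A| = 26, inequality holds.


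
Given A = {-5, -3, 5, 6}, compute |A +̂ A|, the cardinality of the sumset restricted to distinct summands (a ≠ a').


Restricted sumset: A +̂ A = {a + a' : a ∈ A, a' ∈ A, a ≠ a'}.
Equivalently, take A + A and drop any sum 2a that is achievable ONLY as a + a for a ∈ A (i.e. sums representable only with equal summands).
Enumerate pairs (a, a') with a < a' (symmetric, so each unordered pair gives one sum; this covers all a ≠ a'):
  -5 + -3 = -8
  -5 + 5 = 0
  -5 + 6 = 1
  -3 + 5 = 2
  -3 + 6 = 3
  5 + 6 = 11
Collected distinct sums: {-8, 0, 1, 2, 3, 11}
|A +̂ A| = 6
(Reference bound: |A +̂ A| ≥ 2|A| - 3 for |A| ≥ 2, with |A| = 4 giving ≥ 5.)

|A +̂ A| = 6


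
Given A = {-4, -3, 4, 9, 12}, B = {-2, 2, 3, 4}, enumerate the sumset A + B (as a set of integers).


A + B = {a + b : a ∈ A, b ∈ B}.
Enumerate all |A|·|B| = 5·4 = 20 pairs (a, b) and collect distinct sums.
a = -4: -4+-2=-6, -4+2=-2, -4+3=-1, -4+4=0
a = -3: -3+-2=-5, -3+2=-1, -3+3=0, -3+4=1
a = 4: 4+-2=2, 4+2=6, 4+3=7, 4+4=8
a = 9: 9+-2=7, 9+2=11, 9+3=12, 9+4=13
a = 12: 12+-2=10, 12+2=14, 12+3=15, 12+4=16
Collecting distinct sums: A + B = {-6, -5, -2, -1, 0, 1, 2, 6, 7, 8, 10, 11, 12, 13, 14, 15, 16}
|A + B| = 17

A + B = {-6, -5, -2, -1, 0, 1, 2, 6, 7, 8, 10, 11, 12, 13, 14, 15, 16}


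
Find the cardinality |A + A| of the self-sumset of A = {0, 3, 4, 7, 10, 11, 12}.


A + A = {a + a' : a, a' ∈ A}; |A| = 7.
General bounds: 2|A| - 1 ≤ |A + A| ≤ |A|(|A|+1)/2, i.e. 13 ≤ |A + A| ≤ 28.
Lower bound 2|A|-1 is attained iff A is an arithmetic progression.
Enumerate sums a + a' for a ≤ a' (symmetric, so this suffices):
a = 0: 0+0=0, 0+3=3, 0+4=4, 0+7=7, 0+10=10, 0+11=11, 0+12=12
a = 3: 3+3=6, 3+4=7, 3+7=10, 3+10=13, 3+11=14, 3+12=15
a = 4: 4+4=8, 4+7=11, 4+10=14, 4+11=15, 4+12=16
a = 7: 7+7=14, 7+10=17, 7+11=18, 7+12=19
a = 10: 10+10=20, 10+11=21, 10+12=22
a = 11: 11+11=22, 11+12=23
a = 12: 12+12=24
Distinct sums: {0, 3, 4, 6, 7, 8, 10, 11, 12, 13, 14, 15, 16, 17, 18, 19, 20, 21, 22, 23, 24}
|A + A| = 21

|A + A| = 21


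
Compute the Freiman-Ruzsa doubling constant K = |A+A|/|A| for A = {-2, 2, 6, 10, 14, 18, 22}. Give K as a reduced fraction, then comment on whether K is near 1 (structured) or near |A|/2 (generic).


|A| = 7.
Compute A + A by enumerating all 49 pairs.
A + A = {-4, 0, 4, 8, 12, 16, 20, 24, 28, 32, 36, 40, 44}, so |A + A| = 13.
K = |A + A| / |A| = 13/7 (already in lowest terms) ≈ 1.8571.
Reference: AP of size 7 gives K = 13/7 ≈ 1.8571; a fully generic set of size 7 gives K ≈ 4.0000.

|A| = 7, |A + A| = 13, K = 13/7.


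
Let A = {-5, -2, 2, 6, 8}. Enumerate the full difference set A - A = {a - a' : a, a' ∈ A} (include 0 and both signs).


A - A = {a - a' : a, a' ∈ A}.
Compute a - a' for each ordered pair (a, a'):
a = -5: -5--5=0, -5--2=-3, -5-2=-7, -5-6=-11, -5-8=-13
a = -2: -2--5=3, -2--2=0, -2-2=-4, -2-6=-8, -2-8=-10
a = 2: 2--5=7, 2--2=4, 2-2=0, 2-6=-4, 2-8=-6
a = 6: 6--5=11, 6--2=8, 6-2=4, 6-6=0, 6-8=-2
a = 8: 8--5=13, 8--2=10, 8-2=6, 8-6=2, 8-8=0
Collecting distinct values (and noting 0 appears from a-a):
A - A = {-13, -11, -10, -8, -7, -6, -4, -3, -2, 0, 2, 3, 4, 6, 7, 8, 10, 11, 13}
|A - A| = 19

A - A = {-13, -11, -10, -8, -7, -6, -4, -3, -2, 0, 2, 3, 4, 6, 7, 8, 10, 11, 13}
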